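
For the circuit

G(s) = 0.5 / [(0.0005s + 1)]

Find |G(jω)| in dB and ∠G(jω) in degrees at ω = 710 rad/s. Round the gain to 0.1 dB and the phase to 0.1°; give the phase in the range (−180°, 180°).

-6.5 dB, -19.5°

At ω = 710 rad/s:
pole (1 + j710·0.0005) = 1 + j0.355 → |·| ≈ 1.0611, ∠ ≈ 19.54°
|G| = 0.5 · 1 / (1.0611) ≈ 0.47121
Gain = 20 log₁₀(0.47121) ≈ -6.54 dB
∠G = (0°) − (19.54°) = -19.54°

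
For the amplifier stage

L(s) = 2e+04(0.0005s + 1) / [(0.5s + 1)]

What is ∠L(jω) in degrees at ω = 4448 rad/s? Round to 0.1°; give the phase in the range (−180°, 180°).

At ω = 4448 rad/s:
zero (1 + j4448·0.0005) = 1 + j2.224 → |·| ≈ 2.4385, ∠ ≈ 65.79°
pole (1 + j4448·0.5) = 1 + j2224 → |·| ≈ 2224, ∠ ≈ 89.97°
∠L = (65.79°) − (89.97°) = -24.18°

-24.2°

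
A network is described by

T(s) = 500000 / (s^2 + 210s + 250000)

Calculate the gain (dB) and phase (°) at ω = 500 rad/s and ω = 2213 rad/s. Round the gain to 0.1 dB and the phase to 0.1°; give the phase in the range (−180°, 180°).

ω = 500: 13.6 dB, -90.0°; ω = 2213: -19.4 dB, -174.3°

At s = jω = j500:
quadratic: (j500)² + 210·j500 + 250000 = 0 + j105000 → |·| ≈ 1.05e+05, ∠ ≈ 90.00°
|T| = 500000 / 1.05e+05 ≈ 4.7619
Gain = 20 log₁₀(4.7619) ≈ 13.56 dB
∠T = 0.00° − 90.00° = -90.00°

At s = jω = j2213:
quadratic: (j2213)² + 210·j2213 + 250000 = -4647369 + j464730 → |·| ≈ 4.6705e+06, ∠ ≈ 174.29°
|T| = 500000 / 4.6705e+06 ≈ 0.10705
Gain = 20 log₁₀(0.10705) ≈ -19.41 dB
∠T = 0.00° − 174.29° = -174.29°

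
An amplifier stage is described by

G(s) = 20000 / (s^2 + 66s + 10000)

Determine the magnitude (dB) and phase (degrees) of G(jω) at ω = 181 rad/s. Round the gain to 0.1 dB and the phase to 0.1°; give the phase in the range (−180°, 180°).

-2.2 dB, -152.3°

At s = jω = j181:
quadratic: (j181)² + 66·j181 + 10000 = -22761 + j11946 → |·| ≈ 25705, ∠ ≈ 152.31°
|G| = 20000 / 25705 ≈ 0.77806
Gain = 20 log₁₀(0.77806) ≈ -2.18 dB
∠G = 0.00° − 152.31° = -152.31°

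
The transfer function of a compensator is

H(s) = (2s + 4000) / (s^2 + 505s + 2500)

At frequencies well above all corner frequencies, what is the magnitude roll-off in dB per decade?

Each pole contributes −20 dB/decade at high frequency; each zero contributes +20 dB/decade.
Net: 1 zero(s) − 2 pole(s) → -20 dB/decade.

-20 dB/decade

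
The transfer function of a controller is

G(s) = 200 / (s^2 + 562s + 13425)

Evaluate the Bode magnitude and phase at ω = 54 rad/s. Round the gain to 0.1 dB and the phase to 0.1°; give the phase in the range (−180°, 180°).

Substitute s = j54:
Numerator: 200 = 200 + j0
Denominator: (j54)^2 + 562(j54) + 13425 = 10509 + j30348
|N| = √(200² + 0²) ≈ 200, ∠N ≈ 0.00°
|D| = √(10509² + 30348²) ≈ 32116, ∠D ≈ 70.90°
|G| = 200 / 32116 ≈ 0.0062274
Gain = 20 log₁₀(0.0062274) ≈ -44.11 dB
∠G = 0.00° − 70.90° = -70.90°

-44.1 dB, -70.9°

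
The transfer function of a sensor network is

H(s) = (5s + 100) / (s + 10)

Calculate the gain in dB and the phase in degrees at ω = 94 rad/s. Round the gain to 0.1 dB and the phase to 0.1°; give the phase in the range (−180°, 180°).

Substitute s = j94:
Numerator: 5(j94) + 100 = 100 + j470
Denominator: (j94) + 10 = 10 + j94
|N| = √(100² + 470²) ≈ 480.52, ∠N ≈ 77.99°
|D| = √(10² + 94²) ≈ 94.53, ∠D ≈ 83.93°
|H| = 480.52 / 94.53 ≈ 5.0833
Gain = 20 log₁₀(5.0833) ≈ 14.12 dB
∠H = 77.99° − 83.93° = -5.94°

14.1 dB, -5.9°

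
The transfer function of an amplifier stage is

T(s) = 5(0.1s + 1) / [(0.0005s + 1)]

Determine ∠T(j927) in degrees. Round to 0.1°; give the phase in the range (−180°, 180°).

64.5°

At ω = 927 rad/s:
zero (1 + j927·0.1) = 1 + j92.7 → |·| ≈ 92.705, ∠ ≈ 89.38°
pole (1 + j927·0.0005) = 1 + j0.4635 → |·| ≈ 1.1022, ∠ ≈ 24.87°
∠T = (89.38°) − (24.87°) = 64.51°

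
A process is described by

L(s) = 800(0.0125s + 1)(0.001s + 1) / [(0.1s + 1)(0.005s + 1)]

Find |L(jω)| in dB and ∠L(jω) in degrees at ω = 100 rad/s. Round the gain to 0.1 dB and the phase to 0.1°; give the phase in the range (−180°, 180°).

41.2 dB, -53.8°

At ω = 100 rad/s:
zero (1 + j100·0.0125) = 1 + j1.25 → |·| ≈ 1.6008, ∠ ≈ 51.34°
zero (1 + j100·0.001) = 1 + j0.1 → |·| ≈ 1.005, ∠ ≈ 5.71°
pole (1 + j100·0.1) = 1 + j10 → |·| ≈ 10.05, ∠ ≈ 84.29°
pole (1 + j100·0.005) = 1 + j0.5 → |·| ≈ 1.118, ∠ ≈ 26.57°
|L| = 800 · 1.6008 · 1.005 / (10.05 · 1.118) ≈ 114.55
Gain = 20 log₁₀(114.55) ≈ 41.18 dB
∠L = (51.34° + 5.71°) − (84.29° + 26.57°) = -53.81°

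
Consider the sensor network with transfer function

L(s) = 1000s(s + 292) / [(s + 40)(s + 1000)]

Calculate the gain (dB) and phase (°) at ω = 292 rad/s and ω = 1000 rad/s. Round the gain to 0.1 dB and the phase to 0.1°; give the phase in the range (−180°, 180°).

ω = 292: 51.9 dB, 36.5°; ω = 1000: 57.3 dB, 31.0°

At s = jω = j292:
zero (s+292): 292 + j292 → |·| = √(292²+292²) = √170528 ≈ 412.95, ∠ = arctan(292/292) ≈ 45.00°
zero at origin: s = j292 → |·| = 292, ∠ = 90.00°
pole (s+40): 40 + j292 → |·| = √(40²+292²) = √86864 ≈ 294.73, ∠ = arctan(292/40) ≈ 82.20°
pole (s+1000): 1000 + j292 → |·| = √(1000²+292²) = √1085264 ≈ 1041.8, ∠ = arctan(292/1000) ≈ 16.28°
|L| = 1000 · 1.2058e+05 / 3.0705e+05 ≈ 392.7
Gain = 20 log₁₀(392.7) ≈ 51.88 dB
∠L = 135.00° − 98.48° = 36.52°

At s = jω = j1000:
zero (s+292): 292 + j1000 → |·| = √(292²+1000²) = √1085264 ≈ 1041.8, ∠ = arctan(1000/292) ≈ 73.72°
zero at origin: s = j1000 → |·| = 1000, ∠ = 90.00°
pole (s+40): 40 + j1000 → |·| = √(40²+1000²) = √1001600 ≈ 1000.8, ∠ = arctan(1000/40) ≈ 87.71°
pole (s+1000): 1000 + j1000 → |·| = √(1000²+1000²) = √2000000 ≈ 1414.2, ∠ = arctan(1000/1000) ≈ 45.00°
|L| = 1000 · 1.0418e+06 / 1.4153e+06 ≈ 736.1
Gain = 20 log₁₀(736.1) ≈ 57.34 dB
∠L = 163.72° − 132.71° = 31.01°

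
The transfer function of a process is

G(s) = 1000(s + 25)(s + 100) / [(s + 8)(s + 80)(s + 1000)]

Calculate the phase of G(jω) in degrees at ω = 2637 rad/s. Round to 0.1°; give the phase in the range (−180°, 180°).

At s = jω = j2637:
zero (s+25): 25 + j2637 → |·| = √(25²+2637²) = √6954394 ≈ 2637.1, ∠ = arctan(2637/25) ≈ 89.46°
zero (s+100): 100 + j2637 → |·| = √(100²+2637²) = √6963769 ≈ 2638.9, ∠ = arctan(2637/100) ≈ 87.83°
pole (s+8): 8 + j2637 → |·| = √(8²+2637²) = √6953833 ≈ 2637, ∠ = arctan(2637/8) ≈ 89.83°
pole (s+80): 80 + j2637 → |·| = √(80²+2637²) = √6960169 ≈ 2638.2, ∠ = arctan(2637/80) ≈ 88.26°
pole (s+1000): 1000 + j2637 → |·| = √(1000²+2637²) = √7953769 ≈ 2820.2, ∠ = arctan(2637/1000) ≈ 69.23°
∠G = 177.29° − 247.32° = -70.03°

-70.0°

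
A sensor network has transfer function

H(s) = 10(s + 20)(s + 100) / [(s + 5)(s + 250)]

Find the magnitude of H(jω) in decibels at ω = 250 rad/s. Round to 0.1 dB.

At s = jω = j250:
zero (s+20): 20 + j250 → |·| = √(20²+250²) = √62900 ≈ 250.8, ∠ = arctan(250/20) ≈ 85.43°
zero (s+100): 100 + j250 → |·| = √(100²+250²) = √72500 ≈ 269.26, ∠ = arctan(250/100) ≈ 68.20°
pole (s+5): 5 + j250 → |·| = √(5²+250²) = √62525 ≈ 250.05, ∠ = arctan(250/5) ≈ 88.85°
pole (s+250): 250 + j250 → |·| = √(250²+250²) = √125000 ≈ 353.55, ∠ = arctan(250/250) ≈ 45.00°
|H| = 10 · 67530 / 88405 ≈ 7.6387
Gain = 20 log₁₀(7.6387) ≈ 17.66 dB

17.7 dB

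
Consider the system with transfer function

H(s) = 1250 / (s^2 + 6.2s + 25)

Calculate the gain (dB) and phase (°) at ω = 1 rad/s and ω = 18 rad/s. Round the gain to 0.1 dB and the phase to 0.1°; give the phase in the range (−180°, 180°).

ω = 1: 34.1 dB, -14.5°; ω = 18: 11.9 dB, -159.5°

At s = jω = j1:
quadratic: (j1)² + 6.2·j1 + 25 = 24 + j6.2 → |·| ≈ 24.788, ∠ ≈ 14.48°
|H| = 1250 / 24.788 ≈ 50.428
Gain = 20 log₁₀(50.428) ≈ 34.05 dB
∠H = 0.00° − 14.48° = -14.48°

At s = jω = j18:
quadratic: (j18)² + 6.2·j18 + 25 = -299 + j111.6 → |·| ≈ 319.15, ∠ ≈ 159.53°
|H| = 1250 / 319.15 ≈ 3.9167
Gain = 20 log₁₀(3.9167) ≈ 11.86 dB
∠H = 0.00° − 159.53° = -159.53°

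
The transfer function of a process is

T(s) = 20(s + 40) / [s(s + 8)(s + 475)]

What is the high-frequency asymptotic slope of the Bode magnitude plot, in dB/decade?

-40 dB/decade

Each pole contributes −20 dB/decade at high frequency; each zero contributes +20 dB/decade.
Net: 1 zero(s) − 3 pole(s) → -40 dB/decade.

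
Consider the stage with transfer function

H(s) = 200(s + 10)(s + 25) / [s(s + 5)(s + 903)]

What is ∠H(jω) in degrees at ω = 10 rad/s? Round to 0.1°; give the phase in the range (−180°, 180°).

-87.3°

At s = jω = j10:
zero (s+10): 10 + j10 → |·| = √(10²+10²) = √200 ≈ 14.142, ∠ = arctan(10/10) ≈ 45.00°
zero (s+25): 25 + j10 → |·| = √(25²+10²) = √725 ≈ 26.926, ∠ = arctan(10/25) ≈ 21.80°
pole (s+5): 5 + j10 → |·| = √(5²+10²) = √125 ≈ 11.18, ∠ = arctan(10/5) ≈ 63.43°
pole (s+903): 903 + j10 → |·| = √(903²+10²) = √815509 ≈ 903.06, ∠ = arctan(10/903) ≈ 0.63°
pole at origin: |s| = 10, ∠ = 90.00° (in denominator)
∠H = 66.80° − 154.06° = -87.26°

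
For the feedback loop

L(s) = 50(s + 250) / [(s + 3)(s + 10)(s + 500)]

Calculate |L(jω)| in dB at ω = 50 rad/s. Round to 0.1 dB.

-40.1 dB

At s = jω = j50:
zero (s+250): 250 + j50 → |·| = √(250²+50²) = √65000 ≈ 254.95, ∠ = arctan(50/250) ≈ 11.31°
pole (s+3): 3 + j50 → |·| = √(3²+50²) = √2509 ≈ 50.09, ∠ = arctan(50/3) ≈ 86.57°
pole (s+10): 10 + j50 → |·| = √(10²+50²) = √2600 ≈ 50.99, ∠ = arctan(50/10) ≈ 78.69°
pole (s+500): 500 + j50 → |·| = √(500²+50²) = √252500 ≈ 502.49, ∠ = arctan(50/500) ≈ 5.71°
|L| = 50 · 254.95 / 1.2834e+06 ≈ 0.0099326
Gain = 20 log₁₀(0.0099326) ≈ -40.06 dB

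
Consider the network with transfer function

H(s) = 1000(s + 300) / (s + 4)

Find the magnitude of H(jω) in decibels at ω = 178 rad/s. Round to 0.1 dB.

At s = jω = j178:
zero (s+300): 300 + j178 → |·| = √(300²+178²) = √121684 ≈ 348.83, ∠ = arctan(178/300) ≈ 30.68°
pole (s+4): 4 + j178 → |·| = √(4²+178²) = √31700 ≈ 178.04, ∠ = arctan(178/4) ≈ 88.71°
|H| = 1000 · 348.83 / 178.04 ≈ 1959.3
Gain = 20 log₁₀(1959.3) ≈ 65.84 dB

65.8 dB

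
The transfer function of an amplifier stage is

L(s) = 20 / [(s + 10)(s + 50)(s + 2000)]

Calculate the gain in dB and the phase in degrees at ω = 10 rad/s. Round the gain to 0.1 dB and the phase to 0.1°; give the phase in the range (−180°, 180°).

-97.2 dB, -56.6°

At s = jω = j10:
pole (s+10): 10 + j10 → |·| = √(10²+10²) = √200 ≈ 14.142, ∠ = arctan(10/10) ≈ 45.00°
pole (s+50): 50 + j10 → |·| = √(50²+10²) = √2600 ≈ 50.99, ∠ = arctan(10/50) ≈ 11.31°
pole (s+2000): 2000 + j10 → |·| = √(2000²+10²) = √4000100 ≈ 2000, ∠ = arctan(10/2000) ≈ 0.29°
|L| = 20 / 1.4422e+06 ≈ 1.3868e-05
Gain = 20 log₁₀(1.3868e-05) ≈ -97.16 dB
∠L = 0.00° − 56.60° = -56.60°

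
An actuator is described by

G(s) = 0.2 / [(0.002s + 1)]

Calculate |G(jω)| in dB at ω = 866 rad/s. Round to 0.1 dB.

-20.0 dB

At ω = 866 rad/s:
pole (1 + j866·0.002) = 1 + j1.732 → |·| ≈ 2, ∠ ≈ 60.00°
|G| = 0.2 · 1 / (2) ≈ 0.1
Gain = 20 log₁₀(0.1) ≈ -20.00 dB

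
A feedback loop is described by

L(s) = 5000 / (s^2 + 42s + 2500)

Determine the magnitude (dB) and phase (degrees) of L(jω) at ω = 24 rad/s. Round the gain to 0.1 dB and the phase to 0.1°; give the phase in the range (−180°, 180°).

At s = jω = j24:
quadratic: (j24)² + 42·j24 + 2500 = 1924 + j1008 → |·| ≈ 2172.1, ∠ ≈ 27.65°
|L| = 5000 / 2172.1 ≈ 2.3019
Gain = 20 log₁₀(2.3019) ≈ 7.24 dB
∠L = 0.00° − 27.65° = -27.65°

7.2 dB, -27.7°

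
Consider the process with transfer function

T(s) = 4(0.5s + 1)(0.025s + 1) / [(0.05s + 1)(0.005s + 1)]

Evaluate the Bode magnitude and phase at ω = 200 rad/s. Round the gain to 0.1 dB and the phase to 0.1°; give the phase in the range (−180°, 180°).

At ω = 200 rad/s:
zero (1 + j200·0.5) = 1 + j100 → |·| ≈ 100, ∠ ≈ 89.43°
zero (1 + j200·0.025) = 1 + j5 → |·| ≈ 5.099, ∠ ≈ 78.69°
pole (1 + j200·0.05) = 1 + j10 → |·| ≈ 10.05, ∠ ≈ 84.29°
pole (1 + j200·0.005) = 1 + j1 → |·| ≈ 1.4142, ∠ ≈ 45.00°
|T| = 4 · 100 · 5.099 / (10.05 · 1.4142) ≈ 143.51
Gain = 20 log₁₀(143.51) ≈ 43.14 dB
∠T = (89.43° + 78.69°) − (84.29° + 45.00°) = 38.83°

43.1 dB, 38.8°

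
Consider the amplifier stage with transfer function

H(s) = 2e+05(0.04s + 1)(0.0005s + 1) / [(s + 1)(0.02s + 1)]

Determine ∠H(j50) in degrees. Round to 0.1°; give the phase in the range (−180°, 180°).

At ω = 50 rad/s:
zero (1 + j50·0.04) = 1 + j2 → |·| ≈ 2.2361, ∠ ≈ 63.43°
zero (1 + j50·0.0005) = 1 + j0.025 → |·| ≈ 1.0003, ∠ ≈ 1.43°
pole (1 + j50·1) = 1 + j50 → |·| ≈ 50.01, ∠ ≈ 88.85°
pole (1 + j50·0.02) = 1 + j1 → |·| ≈ 1.4142, ∠ ≈ 45.00°
∠H = (63.43° + 1.43°) − (88.85° + 45.00°) = -68.99°

-69.0°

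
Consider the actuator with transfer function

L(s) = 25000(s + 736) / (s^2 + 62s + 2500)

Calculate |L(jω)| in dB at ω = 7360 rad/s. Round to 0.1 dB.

At s = jω = j7360:
zero (s+736): 736 + j7360 → |·| = √(736²+7360²) = √54711296 ≈ 7396.7, ∠ = arctan(7360/736) ≈ 84.29°
quadratic: (j7360)² + 62·j7360 + 2500 = -54167100 + j456320 → |·| ≈ 5.4169e+07, ∠ ≈ 179.52°
|L| = 25000 · 7396.7 / 5.4169e+07 ≈ 3.4137
Gain = 20 log₁₀(3.4137) ≈ 10.66 dB

10.7 dB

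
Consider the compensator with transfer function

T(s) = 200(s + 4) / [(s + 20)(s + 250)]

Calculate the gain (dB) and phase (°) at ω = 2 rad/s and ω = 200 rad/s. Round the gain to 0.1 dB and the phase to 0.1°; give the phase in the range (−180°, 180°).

At s = jω = j2:
zero (s+4): 4 + j2 → |·| = √(4²+2²) = √20 ≈ 4.4721, ∠ = arctan(2/4) ≈ 26.57°
pole (s+20): 20 + j2 → |·| = √(20²+2²) = √404 ≈ 20.1, ∠ = arctan(2/20) ≈ 5.71°
pole (s+250): 250 + j2 → |·| = √(250²+2²) = √62504 ≈ 250.01, ∠ = arctan(2/250) ≈ 0.46°
|T| = 200 · 4.4721 / 5025.2 ≈ 0.17799
Gain = 20 log₁₀(0.17799) ≈ -14.99 dB
∠T = 26.57° − 6.17° = 20.40°

At s = jω = j200:
zero (s+4): 4 + j200 → |·| = √(4²+200²) = √40016 ≈ 200.04, ∠ = arctan(200/4) ≈ 88.85°
pole (s+20): 20 + j200 → |·| = √(20²+200²) = √40400 ≈ 201, ∠ = arctan(200/20) ≈ 84.29°
pole (s+250): 250 + j200 → |·| = √(250²+200²) = √102500 ≈ 320.16, ∠ = arctan(200/250) ≈ 38.66°
|T| = 200 · 200.04 / 64352 ≈ 0.62171
Gain = 20 log₁₀(0.62171) ≈ -4.13 dB
∠T = 88.85° − 122.95° = -34.10°

ω = 2: -15.0 dB, 20.4°; ω = 200: -4.1 dB, -34.1°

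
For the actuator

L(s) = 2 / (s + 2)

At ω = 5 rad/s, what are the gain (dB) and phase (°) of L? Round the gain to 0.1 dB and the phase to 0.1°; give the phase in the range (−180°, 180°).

Substitute s = j5:
Numerator: 2 = 2 + j0
Denominator: (j5) + 2 = 2 + j5
|N| = √(2² + 0²) ≈ 2, ∠N ≈ 0.00°
|D| = √(2² + 5²) ≈ 5.3852, ∠D ≈ 68.20°
|L| = 2 / 5.3852 ≈ 0.37139
Gain = 20 log₁₀(0.37139) ≈ -8.60 dB
∠L = 0.00° − 68.20° = -68.20°

-8.6 dB, -68.2°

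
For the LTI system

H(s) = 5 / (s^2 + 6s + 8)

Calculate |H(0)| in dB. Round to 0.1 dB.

H(0) = 5 / 8 = 0.625
20 log₁₀(0.625) ≈ -4.08 dB

-4.1 dB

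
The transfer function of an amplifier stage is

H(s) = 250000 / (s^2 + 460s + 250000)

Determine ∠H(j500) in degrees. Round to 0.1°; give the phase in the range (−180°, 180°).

At s = jω = j500:
quadratic: (j500)² + 460·j500 + 250000 = 0 + j230000 → |·| ≈ 2.3e+05, ∠ ≈ 90.00°
∠H = 0.00° − 90.00° = -90.00°

-90.0°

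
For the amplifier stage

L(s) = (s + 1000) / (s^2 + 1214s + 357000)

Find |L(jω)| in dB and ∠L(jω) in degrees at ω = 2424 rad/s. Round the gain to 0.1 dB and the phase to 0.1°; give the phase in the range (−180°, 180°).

-67.6 dB, -84.4°

Substitute s = j2424:
Numerator: (j2424) + 1000 = 1000 + j2424
Denominator: (j2424)^2 + 1214(j2424) + 357000 = -5518776 + j2942736
|N| = √(1000² + 2424²) ≈ 2622.2, ∠N ≈ 67.58°
|D| = √(5518776² + 2942736²) ≈ 6.2543e+06, ∠D ≈ 151.93°
|L| = 2622.2 / 6.2543e+06 ≈ 0.00041926
Gain = 20 log₁₀(0.00041926) ≈ -67.55 dB
∠L = 67.58° − 151.93° = -84.35°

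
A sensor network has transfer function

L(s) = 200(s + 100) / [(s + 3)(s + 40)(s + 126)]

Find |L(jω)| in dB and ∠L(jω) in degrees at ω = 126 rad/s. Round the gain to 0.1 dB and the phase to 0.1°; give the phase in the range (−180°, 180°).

-39.3 dB, -154.5°

At s = jω = j126:
zero (s+100): 100 + j126 → |·| = √(100²+126²) = √25876 ≈ 160.86, ∠ = arctan(126/100) ≈ 51.56°
pole (s+3): 3 + j126 → |·| = √(3²+126²) = √15885 ≈ 126.04, ∠ = arctan(126/3) ≈ 88.64°
pole (s+40): 40 + j126 → |·| = √(40²+126²) = √17476 ≈ 132.2, ∠ = arctan(126/40) ≈ 72.39°
pole (s+126): 126 + j126 → |·| = √(126²+126²) = √31752 ≈ 178.19, ∠ = arctan(126/126) ≈ 45.00°
|L| = 200 · 160.86 / 2.9691e+06 ≈ 0.010836
Gain = 20 log₁₀(0.010836) ≈ -39.30 dB
∠L = 51.56° − 206.03° = -154.47°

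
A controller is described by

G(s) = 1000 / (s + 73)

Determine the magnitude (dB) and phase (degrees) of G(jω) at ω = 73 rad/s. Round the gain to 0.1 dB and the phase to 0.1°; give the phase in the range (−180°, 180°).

At s = jω = j73:
pole (s+73): 73 + j73 → |·| = √(73²+73²) = √10658 ≈ 103.24, ∠ = arctan(73/73) ≈ 45.00°
|G| = 1000 / 103.24 ≈ 9.6862
Gain = 20 log₁₀(9.6862) ≈ 19.72 dB
∠G = 0.00° − 45.00° = -45.00°

19.7 dB, -45.0°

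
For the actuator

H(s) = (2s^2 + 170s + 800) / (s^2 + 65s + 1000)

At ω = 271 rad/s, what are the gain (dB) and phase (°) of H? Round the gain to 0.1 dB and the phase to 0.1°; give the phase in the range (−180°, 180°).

Substitute s = j271:
Numerator: 2(j271)^2 + 170(j271) + 800 = -146082 + j46070
Denominator: (j271)^2 + 65(j271) + 1000 = -72441 + j17615
|N| = √(146082² + 46070²) ≈ 1.5317e+05, ∠N ≈ 162.50°
|D| = √(72441² + 17615²) ≈ 74552, ∠D ≈ 166.33°
|H| = 1.5317e+05 / 74552 ≈ 2.0545
Gain = 20 log₁₀(2.0545) ≈ 6.25 dB
∠H = 162.50° − 166.33° = -3.83°

6.3 dB, -3.8°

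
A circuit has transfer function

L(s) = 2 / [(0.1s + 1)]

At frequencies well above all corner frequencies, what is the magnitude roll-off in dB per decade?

-20 dB/decade

Each pole contributes −20 dB/decade at high frequency; each zero contributes +20 dB/decade.
Net: 0 zero(s) − 1 pole(s) → -20 dB/decade.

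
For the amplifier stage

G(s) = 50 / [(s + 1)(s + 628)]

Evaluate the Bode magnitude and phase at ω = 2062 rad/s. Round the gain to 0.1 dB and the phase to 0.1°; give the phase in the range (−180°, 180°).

At s = jω = j2062:
pole (s+1): 1 + j2062 → |·| = √(1²+2062²) = √4251845 ≈ 2062, ∠ = arctan(2062/1) ≈ 89.97°
pole (s+628): 628 + j2062 → |·| = √(628²+2062²) = √4646228 ≈ 2155.5, ∠ = arctan(2062/628) ≈ 73.06°
|G| = 50 / 4.4446e+06 ≈ 1.125e-05
Gain = 20 log₁₀(1.125e-05) ≈ -98.98 dB
∠G = 0.00° − 163.03° = -163.03°

-99.0 dB, -163.0°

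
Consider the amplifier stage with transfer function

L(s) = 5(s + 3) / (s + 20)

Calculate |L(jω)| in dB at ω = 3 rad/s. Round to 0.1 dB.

0.4 dB

At s = jω = j3:
zero (s+3): 3 + j3 → |·| = √(3²+3²) = √18 ≈ 4.2426, ∠ = arctan(3/3) ≈ 45.00°
pole (s+20): 20 + j3 → |·| = √(20²+3²) = √409 ≈ 20.224, ∠ = arctan(3/20) ≈ 8.53°
|L| = 5 · 4.2426 / 20.224 ≈ 1.0489
Gain = 20 log₁₀(1.0489) ≈ 0.41 dB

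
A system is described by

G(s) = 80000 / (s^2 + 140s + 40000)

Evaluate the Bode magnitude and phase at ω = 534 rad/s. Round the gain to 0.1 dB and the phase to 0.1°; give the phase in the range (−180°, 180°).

-10.1 dB, -163.0°

At s = jω = j534:
quadratic: (j534)² + 140·j534 + 40000 = -245156 + j74760 → |·| ≈ 2.563e+05, ∠ ≈ 163.04°
|G| = 80000 / 2.563e+05 ≈ 0.31213
Gain = 20 log₁₀(0.31213) ≈ -10.11 dB
∠G = 0.00° − 163.04° = -163.04°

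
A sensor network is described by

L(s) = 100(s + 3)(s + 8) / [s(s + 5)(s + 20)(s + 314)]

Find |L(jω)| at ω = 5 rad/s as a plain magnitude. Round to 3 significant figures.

0.0240

At s = jω = j5:
zero (s+3): 3 + j5 → |·| = √(3²+5²) = √34 ≈ 5.831, ∠ = arctan(5/3) ≈ 59.04°
zero (s+8): 8 + j5 → |·| = √(8²+5²) = √89 ≈ 9.434, ∠ = arctan(5/8) ≈ 32.01°
pole (s+5): 5 + j5 → |·| = √(5²+5²) = √50 ≈ 7.0711, ∠ = arctan(5/5) ≈ 45.00°
pole (s+20): 20 + j5 → |·| = √(20²+5²) = √425 ≈ 20.616, ∠ = arctan(5/20) ≈ 14.04°
pole (s+314): 314 + j5 → |·| = √(314²+5²) = √98621 ≈ 314.04, ∠ = arctan(5/314) ≈ 0.91°
pole at origin: |s| = 5, ∠ = 90.00° (in denominator)
|L| = 100 · 55.01 / 2.289e+05 ≈ 0.024032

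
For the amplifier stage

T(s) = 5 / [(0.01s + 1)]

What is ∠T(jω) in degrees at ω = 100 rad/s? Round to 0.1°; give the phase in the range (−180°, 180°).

At ω = 100 rad/s:
pole (1 + j100·0.01) = 1 + j1 → |·| ≈ 1.4142, ∠ ≈ 45.00°
∠T = (0°) − (45.00°) = -45.00°

-45.0°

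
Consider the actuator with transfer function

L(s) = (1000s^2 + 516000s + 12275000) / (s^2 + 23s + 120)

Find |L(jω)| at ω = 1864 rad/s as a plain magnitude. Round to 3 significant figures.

Substitute s = j1864:
Numerator: 1000(j1864)^2 + 516000(j1864) + 12275000 = -3462221000 + j961824000
Denominator: (j1864)^2 + 23(j1864) + 120 = -3474376 + j42872
|N| = √(3462221000² + 961824000²) ≈ 3.5933e+09, ∠N ≈ 164.47°
|D| = √(3474376² + 42872²) ≈ 3.4746e+06, ∠D ≈ 179.29°
|L| = 3.5933e+09 / 3.4746e+06 ≈ 1034.2

1.03e+03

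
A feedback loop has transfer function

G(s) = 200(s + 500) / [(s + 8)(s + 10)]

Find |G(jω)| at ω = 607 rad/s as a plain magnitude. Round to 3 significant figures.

At s = jω = j607:
zero (s+500): 500 + j607 → |·| = √(500²+607²) = √618449 ≈ 786.42, ∠ = arctan(607/500) ≈ 50.52°
pole (s+8): 8 + j607 → |·| = √(8²+607²) = √368513 ≈ 607.05, ∠ = arctan(607/8) ≈ 89.24°
pole (s+10): 10 + j607 → |·| = √(10²+607²) = √368549 ≈ 607.08, ∠ = arctan(607/10) ≈ 89.06°
|G| = 200 · 786.42 / 3.6853e+05 ≈ 0.42679

0.427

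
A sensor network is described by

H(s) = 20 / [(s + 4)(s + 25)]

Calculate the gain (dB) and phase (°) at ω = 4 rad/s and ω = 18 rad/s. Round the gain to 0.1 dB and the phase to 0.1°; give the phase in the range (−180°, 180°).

At s = jω = j4:
pole (s+4): 4 + j4 → |·| = √(4²+4²) = √32 ≈ 5.6569, ∠ = arctan(4/4) ≈ 45.00°
pole (s+25): 25 + j4 → |·| = √(25²+4²) = √641 ≈ 25.318, ∠ = arctan(4/25) ≈ 9.09°
|H| = 20 / 143.22 ≈ 0.13965
Gain = 20 log₁₀(0.13965) ≈ -17.10 dB
∠H = 0.00° − 54.09° = -54.09°

At s = jω = j18:
pole (s+4): 4 + j18 → |·| = √(4²+18²) = √340 ≈ 18.439, ∠ = arctan(18/4) ≈ 77.47°
pole (s+25): 25 + j18 → |·| = √(25²+18²) = √949 ≈ 30.806, ∠ = arctan(18/25) ≈ 35.75°
|H| = 20 / 568.03 ≈ 0.035209
Gain = 20 log₁₀(0.035209) ≈ -29.07 dB
∠H = 0.00° − 113.22° = -113.22°

ω = 4: -17.1 dB, -54.1°; ω = 18: -29.1 dB, -113.2°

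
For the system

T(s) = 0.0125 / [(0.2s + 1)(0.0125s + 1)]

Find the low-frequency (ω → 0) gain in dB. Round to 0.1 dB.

-38.1 dB

T(0) = 0.0125 · 1 / 1 = 0.0125
20 log₁₀(0.0125) ≈ -38.06 dB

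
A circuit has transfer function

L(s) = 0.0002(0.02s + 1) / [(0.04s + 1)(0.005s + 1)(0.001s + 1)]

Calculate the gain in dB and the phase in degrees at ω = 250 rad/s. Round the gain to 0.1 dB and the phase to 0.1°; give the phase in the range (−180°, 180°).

-84.2 dB, -71.0°

At ω = 250 rad/s:
zero (1 + j250·0.02) = 1 + j5 → |·| ≈ 5.099, ∠ ≈ 78.69°
pole (1 + j250·0.04) = 1 + j10 → |·| ≈ 10.05, ∠ ≈ 84.29°
pole (1 + j250·0.005) = 1 + j1.25 → |·| ≈ 1.6008, ∠ ≈ 51.34°
pole (1 + j250·0.001) = 1 + j0.25 → |·| ≈ 1.0308, ∠ ≈ 14.04°
|L| = 0.0002 · 5.099 / (10.05 · 1.6008 · 1.0308) ≈ 6.1495e-05
Gain = 20 log₁₀(6.1495e-05) ≈ -84.22 dB
∠L = (78.69°) − (84.29° + 51.34° + 14.04°) = -70.98°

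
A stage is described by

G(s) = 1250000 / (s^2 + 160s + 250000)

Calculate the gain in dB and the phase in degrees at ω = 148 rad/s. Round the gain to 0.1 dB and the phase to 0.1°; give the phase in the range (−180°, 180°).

14.7 dB, -5.9°

At s = jω = j148:
quadratic: (j148)² + 160·j148 + 250000 = 228096 + j23680 → |·| ≈ 2.2932e+05, ∠ ≈ 5.93°
|G| = 1250000 / 2.2932e+05 ≈ 5.4509
Gain = 20 log₁₀(5.4509) ≈ 14.73 dB
∠G = 0.00° − 5.93° = -5.93°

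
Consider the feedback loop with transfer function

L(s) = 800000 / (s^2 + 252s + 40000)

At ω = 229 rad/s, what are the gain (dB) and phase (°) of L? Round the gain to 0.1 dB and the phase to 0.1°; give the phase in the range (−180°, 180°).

22.6 dB, -102.2°

At s = jω = j229:
quadratic: (j229)² + 252·j229 + 40000 = -12441 + j57708 → |·| ≈ 59034, ∠ ≈ 102.17°
|L| = 800000 / 59034 ≈ 13.552
Gain = 20 log₁₀(13.552) ≈ 22.64 dB
∠L = 0.00° − 102.17° = -102.17°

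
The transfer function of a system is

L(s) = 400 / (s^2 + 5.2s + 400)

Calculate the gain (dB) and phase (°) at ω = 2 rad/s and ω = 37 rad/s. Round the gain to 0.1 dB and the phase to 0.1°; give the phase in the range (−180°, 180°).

ω = 2: 0.1 dB, -1.5°; ω = 37: -7.9 dB, -168.8°

At s = jω = j2:
quadratic: (j2)² + 5.2·j2 + 400 = 396 + j10.4 → |·| ≈ 396.14, ∠ ≈ 1.50°
|L| = 400 / 396.14 ≈ 1.0097
Gain = 20 log₁₀(1.0097) ≈ 0.08 dB
∠L = 0.00° − 1.50° = -1.50°

At s = jω = j37:
quadratic: (j37)² + 5.2·j37 + 400 = -969 + j192.4 → |·| ≈ 987.92, ∠ ≈ 168.77°
|L| = 400 / 987.92 ≈ 0.40489
Gain = 20 log₁₀(0.40489) ≈ -7.85 dB
∠L = 0.00° − 168.77° = -168.77°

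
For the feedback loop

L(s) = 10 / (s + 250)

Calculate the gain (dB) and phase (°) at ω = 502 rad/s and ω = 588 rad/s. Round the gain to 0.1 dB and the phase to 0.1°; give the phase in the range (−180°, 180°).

ω = 502: -35.0 dB, -63.5°; ω = 588: -36.1 dB, -67.0°

Substitute s = j502:
Numerator: 10 = 10 + j0
Denominator: (j502) + 250 = 250 + j502
|N| = √(10² + 0²) ≈ 10, ∠N ≈ 0.00°
|D| = √(250² + 502²) ≈ 560.81, ∠D ≈ 63.53°
|L| = 10 / 560.81 ≈ 0.017831
Gain = 20 log₁₀(0.017831) ≈ -34.98 dB
∠L = 0.00° − 63.53° = -63.53°

Substitute s = j588:
Numerator: 10 = 10 + j0
Denominator: (j588) + 250 = 250 + j588
|N| = √(10² + 0²) ≈ 10, ∠N ≈ 0.00°
|D| = √(250² + 588²) ≈ 638.94, ∠D ≈ 66.97°
|L| = 10 / 638.94 ≈ 0.015651
Gain = 20 log₁₀(0.015651) ≈ -36.11 dB
∠L = 0.00° − 66.97° = -66.97°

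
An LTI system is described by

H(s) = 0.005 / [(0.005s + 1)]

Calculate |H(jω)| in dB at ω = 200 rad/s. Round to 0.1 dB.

-49.0 dB

At ω = 200 rad/s:
pole (1 + j200·0.005) = 1 + j1 → |·| ≈ 1.4142, ∠ ≈ 45.00°
|H| = 0.005 · 1 / (1.4142) ≈ 0.0035356
Gain = 20 log₁₀(0.0035356) ≈ -49.03 dB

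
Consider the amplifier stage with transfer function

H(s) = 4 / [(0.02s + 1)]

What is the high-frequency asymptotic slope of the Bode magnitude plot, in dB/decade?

-20 dB/decade

Each pole contributes −20 dB/decade at high frequency; each zero contributes +20 dB/decade.
Net: 0 zero(s) − 1 pole(s) → -20 dB/decade.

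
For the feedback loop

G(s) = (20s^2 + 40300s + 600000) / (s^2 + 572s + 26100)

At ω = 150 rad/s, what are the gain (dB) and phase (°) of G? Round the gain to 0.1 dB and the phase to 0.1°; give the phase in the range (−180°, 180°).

Substitute s = j150:
Numerator: 20(j150)^2 + 40300(j150) + 600000 = 150000 + j6045000
Denominator: (j150)^2 + 572(j150) + 26100 = 3600 + j85800
|N| = √(150000² + 6045000²) ≈ 6.0469e+06, ∠N ≈ 88.58°
|D| = √(3600² + 85800²) ≈ 85875, ∠D ≈ 87.60°
|G| = 6.0469e+06 / 85875 ≈ 70.415
Gain = 20 log₁₀(70.415) ≈ 36.95 dB
∠G = 88.58° − 87.60° = 0.98°

37.0 dB, 1.0°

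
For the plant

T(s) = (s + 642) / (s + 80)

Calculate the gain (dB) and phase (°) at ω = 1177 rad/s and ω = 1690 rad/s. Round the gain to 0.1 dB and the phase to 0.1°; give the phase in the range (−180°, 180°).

ω = 1177: 1.1 dB, -24.7°; ω = 1690: 0.6 dB, -18.1°

Substitute s = j1177:
Numerator: (j1177) + 642 = 642 + j1177
Denominator: (j1177) + 80 = 80 + j1177
|N| = √(642² + 1177²) ≈ 1340.7, ∠N ≈ 61.39°
|D| = √(80² + 1177²) ≈ 1179.7, ∠D ≈ 86.11°
|T| = 1340.7 / 1179.7 ≈ 1.1365
Gain = 20 log₁₀(1.1365) ≈ 1.11 dB
∠T = 61.39° − 86.11° = -24.72°

Substitute s = j1690:
Numerator: (j1690) + 642 = 642 + j1690
Denominator: (j1690) + 80 = 80 + j1690
|N| = √(642² + 1690²) ≈ 1807.8, ∠N ≈ 69.20°
|D| = √(80² + 1690²) ≈ 1691.9, ∠D ≈ 87.29°
|T| = 1807.8 / 1691.9 ≈ 1.0685
Gain = 20 log₁₀(1.0685) ≈ 0.58 dB
∠T = 69.20° − 87.29° = -18.09°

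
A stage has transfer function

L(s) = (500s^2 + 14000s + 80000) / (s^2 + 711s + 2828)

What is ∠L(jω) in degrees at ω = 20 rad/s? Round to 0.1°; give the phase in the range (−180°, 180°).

Substitute s = j20:
Numerator: 500(j20)^2 + 14000(j20) + 80000 = -120000 + j280000
Denominator: (j20)^2 + 711(j20) + 2828 = 2428 + j14220
|N| = √(120000² + 280000²) ≈ 3.0463e+05, ∠N ≈ 113.20°
|D| = √(2428² + 14220²) ≈ 14426, ∠D ≈ 80.31°
∠L = 113.20° − 80.31° = 32.89°

32.9°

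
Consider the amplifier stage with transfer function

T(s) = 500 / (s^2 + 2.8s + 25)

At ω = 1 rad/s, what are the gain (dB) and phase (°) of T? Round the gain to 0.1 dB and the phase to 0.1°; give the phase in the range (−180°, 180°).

26.3 dB, -6.7°

At s = jω = j1:
quadratic: (j1)² + 2.8·j1 + 25 = 24 + j2.8 → |·| ≈ 24.163, ∠ ≈ 6.65°
|T| = 500 / 24.163 ≈ 20.693
Gain = 20 log₁₀(20.693) ≈ 26.32 dB
∠T = 0.00° − 6.65° = -6.65°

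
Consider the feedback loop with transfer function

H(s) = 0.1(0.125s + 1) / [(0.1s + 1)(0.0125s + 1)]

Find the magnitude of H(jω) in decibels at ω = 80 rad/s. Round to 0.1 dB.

At ω = 80 rad/s:
zero (1 + j80·0.125) = 1 + j10 → |·| ≈ 10.05, ∠ ≈ 84.29°
pole (1 + j80·0.1) = 1 + j8 → |·| ≈ 8.0623, ∠ ≈ 82.87°
pole (1 + j80·0.0125) = 1 + j1 → |·| ≈ 1.4142, ∠ ≈ 45.00°
|H| = 0.1 · 10.05 / (8.0623 · 1.4142) ≈ 0.088145
Gain = 20 log₁₀(0.088145) ≈ -21.10 dB

-21.1 dB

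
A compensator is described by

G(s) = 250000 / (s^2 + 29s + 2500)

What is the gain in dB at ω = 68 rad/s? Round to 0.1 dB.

38.7 dB

At s = jω = j68:
quadratic: (j68)² + 29·j68 + 2500 = -2124 + j1972 → |·| ≈ 2898.3, ∠ ≈ 137.13°
|G| = 250000 / 2898.3 ≈ 86.257
Gain = 20 log₁₀(86.257) ≈ 38.72 dB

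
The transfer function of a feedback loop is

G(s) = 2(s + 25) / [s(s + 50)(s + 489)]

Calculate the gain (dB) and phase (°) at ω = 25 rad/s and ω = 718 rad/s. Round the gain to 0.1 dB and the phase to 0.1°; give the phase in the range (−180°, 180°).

ω = 25: -79.7 dB, -74.5°; ω = 718: -109.9 dB, -143.8°

At s = jω = j25:
zero (s+25): 25 + j25 → |·| = √(25²+25²) = √1250 ≈ 35.355, ∠ = arctan(25/25) ≈ 45.00°
pole (s+50): 50 + j25 → |·| = √(50²+25²) = √3125 ≈ 55.902, ∠ = arctan(25/50) ≈ 26.57°
pole (s+489): 489 + j25 → |·| = √(489²+25²) = √239746 ≈ 489.64, ∠ = arctan(25/489) ≈ 2.93°
pole at origin: |s| = 25, ∠ = 90.00° (in denominator)
|G| = 2 · 35.355 / 6.843e+05 ≈ 0.00010333
Gain = 20 log₁₀(0.00010333) ≈ -79.72 dB
∠G = 45.00° − 119.50° = -74.50°

At s = jω = j718:
zero (s+25): 25 + j718 → |·| = √(25²+718²) = √516149 ≈ 718.44, ∠ = arctan(718/25) ≈ 88.01°
pole (s+50): 50 + j718 → |·| = √(50²+718²) = √518024 ≈ 719.74, ∠ = arctan(718/50) ≈ 86.02°
pole (s+489): 489 + j718 → |·| = √(489²+718²) = √754645 ≈ 868.7, ∠ = arctan(718/489) ≈ 55.74°
pole at origin: |s| = 718, ∠ = 90.00° (in denominator)
|G| = 2 · 718.44 / 4.4892e+08 ≈ 3.2007e-06
Gain = 20 log₁₀(3.2007e-06) ≈ -109.90 dB
∠G = 88.01° − 231.76° = -143.75°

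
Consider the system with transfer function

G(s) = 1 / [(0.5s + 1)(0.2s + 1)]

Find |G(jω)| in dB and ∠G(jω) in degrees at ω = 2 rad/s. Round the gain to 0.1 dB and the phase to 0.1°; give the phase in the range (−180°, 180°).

-3.7 dB, -66.8°

At ω = 2 rad/s:
pole (1 + j2·0.5) = 1 + j1 → |·| ≈ 1.4142, ∠ ≈ 45.00°
pole (1 + j2·0.2) = 1 + j0.4 → |·| ≈ 1.077, ∠ ≈ 21.80°
|G| = 1 · 1 / (1.4142 · 1.077) ≈ 0.65656
Gain = 20 log₁₀(0.65656) ≈ -3.65 dB
∠G = (0°) − (45.00° + 21.80°) = -66.80°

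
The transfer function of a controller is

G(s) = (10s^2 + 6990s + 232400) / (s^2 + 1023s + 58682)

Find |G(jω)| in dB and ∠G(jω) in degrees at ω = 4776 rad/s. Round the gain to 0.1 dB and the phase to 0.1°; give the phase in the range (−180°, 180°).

19.9 dB, 3.8°

Substitute s = j4776:
Numerator: 10(j4776)^2 + 6990(j4776) + 232400 = -227869360 + j33384240
Denominator: (j4776)^2 + 1023(j4776) + 58682 = -22751494 + j4885848
|N| = √(227869360² + 33384240²) ≈ 2.303e+08, ∠N ≈ 171.67°
|D| = √(22751494² + 4885848²) ≈ 2.327e+07, ∠D ≈ 167.88°
|G| = 2.303e+08 / 2.327e+07 ≈ 9.8969
Gain = 20 log₁₀(9.8969) ≈ 19.91 dB
∠G = 171.67° − 167.88° = 3.79°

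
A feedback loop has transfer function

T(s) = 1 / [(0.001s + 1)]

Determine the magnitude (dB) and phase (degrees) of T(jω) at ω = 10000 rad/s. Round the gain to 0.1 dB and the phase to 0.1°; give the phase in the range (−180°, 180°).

-20.0 dB, -84.3°

At ω = 10000 rad/s:
pole (1 + j10000·0.001) = 1 + j10 → |·| ≈ 10.05, ∠ ≈ 84.29°
|T| = 1 · 1 / (10.05) ≈ 0.099502
Gain = 20 log₁₀(0.099502) ≈ -20.04 dB
∠T = (0°) − (84.29°) = -84.29°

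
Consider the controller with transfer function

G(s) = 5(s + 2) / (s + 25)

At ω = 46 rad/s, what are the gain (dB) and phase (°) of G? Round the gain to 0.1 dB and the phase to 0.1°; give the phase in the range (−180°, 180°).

12.9 dB, 26.0°

At s = jω = j46:
zero (s+2): 2 + j46 → |·| = √(2²+46²) = √2120 ≈ 46.043, ∠ = arctan(46/2) ≈ 87.51°
pole (s+25): 25 + j46 → |·| = √(25²+46²) = √2741 ≈ 52.355, ∠ = arctan(46/25) ≈ 61.48°
|G| = 5 · 46.043 / 52.355 ≈ 4.3972
Gain = 20 log₁₀(4.3972) ≈ 12.86 dB
∠G = 87.51° − 61.48° = 26.03°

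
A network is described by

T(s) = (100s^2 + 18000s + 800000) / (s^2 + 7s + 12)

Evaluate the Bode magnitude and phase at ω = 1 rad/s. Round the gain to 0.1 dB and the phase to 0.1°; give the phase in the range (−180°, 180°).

95.8 dB, -31.2°

Substitute s = j1:
Numerator: 100(j1)^2 + 18000(j1) + 800000 = 799900 + j18000
Denominator: (j1)^2 + 7(j1) + 12 = 11 + j7
|N| = √(799900² + 18000²) ≈ 8.001e+05, ∠N ≈ 1.29°
|D| = √(11² + 7²) ≈ 13.038, ∠D ≈ 32.47°
|T| = 8.001e+05 / 13.038 ≈ 61367
Gain = 20 log₁₀(61367) ≈ 95.76 dB
∠T = 1.29° − 32.47° = -31.18°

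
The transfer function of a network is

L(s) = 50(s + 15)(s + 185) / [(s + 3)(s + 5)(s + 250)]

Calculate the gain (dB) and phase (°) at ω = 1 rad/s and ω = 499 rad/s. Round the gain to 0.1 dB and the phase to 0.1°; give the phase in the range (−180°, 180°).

ω = 1: 30.8 dB, -25.9°; ω = 499: -20.4 dB, -84.5°

At s = jω = j1:
zero (s+15): 15 + j1 → |·| = √(15²+1²) = √226 ≈ 15.033, ∠ = arctan(1/15) ≈ 3.81°
zero (s+185): 185 + j1 → |·| = √(185²+1²) = √34226 ≈ 185, ∠ = arctan(1/185) ≈ 0.31°
pole (s+3): 3 + j1 → |·| = √(3²+1²) = √10 ≈ 3.1623, ∠ = arctan(1/3) ≈ 18.43°
pole (s+5): 5 + j1 → |·| = √(5²+1²) = √26 ≈ 5.099, ∠ = arctan(1/5) ≈ 11.31°
pole (s+250): 250 + j1 → |·| = √(250²+1²) = √62501 ≈ 250, ∠ = arctan(1/250) ≈ 0.23°
|L| = 50 · 2781.1 / 4031.1 ≈ 34.496
Gain = 20 log₁₀(34.496) ≈ 30.76 dB
∠L = 4.12° − 29.97° = -25.85°

At s = jω = j499:
zero (s+15): 15 + j499 → |·| = √(15²+499²) = √249226 ≈ 499.23, ∠ = arctan(499/15) ≈ 88.28°
zero (s+185): 185 + j499 → |·| = √(185²+499²) = √283226 ≈ 532.19, ∠ = arctan(499/185) ≈ 69.66°
pole (s+3): 3 + j499 → |·| = √(3²+499²) = √249010 ≈ 499.01, ∠ = arctan(499/3) ≈ 89.66°
pole (s+5): 5 + j499 → |·| = √(5²+499²) = √249026 ≈ 499.03, ∠ = arctan(499/5) ≈ 89.43°
pole (s+250): 250 + j499 → |·| = √(250²+499²) = √311501 ≈ 558.12, ∠ = arctan(499/250) ≈ 63.39°
|L| = 50 · 2.6569e+05 / 1.3898e+08 ≈ 0.095586
Gain = 20 log₁₀(0.095586) ≈ -20.39 dB
∠L = 157.94° − 242.48° = -84.54°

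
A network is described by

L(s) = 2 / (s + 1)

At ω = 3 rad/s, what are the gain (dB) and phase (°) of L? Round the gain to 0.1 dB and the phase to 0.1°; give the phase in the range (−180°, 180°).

Substitute s = j3:
Numerator: 2 = 2 + j0
Denominator: (j3) + 1 = 1 + j3
|N| = √(2² + 0²) ≈ 2, ∠N ≈ 0.00°
|D| = √(1² + 3²) ≈ 3.1623, ∠D ≈ 71.57°
|L| = 2 / 3.1623 ≈ 0.63245
Gain = 20 log₁₀(0.63245) ≈ -3.98 dB
∠L = 0.00° − 71.57° = -71.57°

-4.0 dB, -71.6°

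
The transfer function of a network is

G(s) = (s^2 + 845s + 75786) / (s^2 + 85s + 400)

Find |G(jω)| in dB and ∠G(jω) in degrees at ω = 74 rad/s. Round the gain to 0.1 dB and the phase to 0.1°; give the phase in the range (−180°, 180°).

21.3 dB, -87.3°

Substitute s = j74:
Numerator: (j74)^2 + 845(j74) + 75786 = 70310 + j62530
Denominator: (j74)^2 + 85(j74) + 400 = -5076 + j6290
|N| = √(70310² + 62530²) ≈ 94093, ∠N ≈ 41.65°
|D| = √(5076² + 6290²) ≈ 8082.7, ∠D ≈ 128.90°
|G| = 94093 / 8082.7 ≈ 11.641
Gain = 20 log₁₀(11.641) ≈ 21.32 dB
∠G = 41.65° − 128.90° = -87.25°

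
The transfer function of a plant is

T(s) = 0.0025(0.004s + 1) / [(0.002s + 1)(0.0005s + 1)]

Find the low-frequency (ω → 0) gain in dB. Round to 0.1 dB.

T(0) = 0.0025 · 1 / 1 = 0.0025
20 log₁₀(0.0025) ≈ -52.04 dB

-52.0 dB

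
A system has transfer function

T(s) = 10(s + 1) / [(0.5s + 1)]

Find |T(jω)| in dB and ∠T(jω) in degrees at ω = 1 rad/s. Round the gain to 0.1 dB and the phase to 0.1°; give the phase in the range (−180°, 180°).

22.0 dB, 18.4°

At ω = 1 rad/s:
zero (1 + j1·1) = 1 + j1 → |·| ≈ 1.4142, ∠ ≈ 45.00°
pole (1 + j1·0.5) = 1 + j0.5 → |·| ≈ 1.118, ∠ ≈ 26.57°
|T| = 10 · 1.4142 / (1.118) ≈ 12.649
Gain = 20 log₁₀(12.649) ≈ 22.04 dB
∠T = (45.00°) − (26.57°) = 18.43°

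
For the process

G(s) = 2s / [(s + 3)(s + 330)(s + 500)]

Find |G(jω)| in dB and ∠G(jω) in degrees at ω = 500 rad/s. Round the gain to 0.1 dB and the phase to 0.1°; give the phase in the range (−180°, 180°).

-106.5 dB, -101.2°

At s = jω = j500:
zero at origin: s = j500 → |·| = 500, ∠ = 90.00°
pole (s+3): 3 + j500 → |·| = √(3²+500²) = √250009 ≈ 500.01, ∠ = arctan(500/3) ≈ 89.66°
pole (s+330): 330 + j500 → |·| = √(330²+500²) = √358900 ≈ 599.08, ∠ = arctan(500/330) ≈ 56.58°
pole (s+500): 500 + j500 → |·| = √(500²+500²) = √500000 ≈ 707.11, ∠ = arctan(500/500) ≈ 45.00°
|G| = 2 · 500 / 2.1181e+08 ≈ 4.7212e-06
Gain = 20 log₁₀(4.7212e-06) ≈ -106.52 dB
∠G = 90.00° − 191.24° = -101.24°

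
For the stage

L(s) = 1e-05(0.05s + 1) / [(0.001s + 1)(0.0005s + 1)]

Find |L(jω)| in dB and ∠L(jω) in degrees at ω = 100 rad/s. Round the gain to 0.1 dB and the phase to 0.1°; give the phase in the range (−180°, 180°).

-85.9 dB, 70.1°

At ω = 100 rad/s:
zero (1 + j100·0.05) = 1 + j5 → |·| ≈ 5.099, ∠ ≈ 78.69°
pole (1 + j100·0.001) = 1 + j0.1 → |·| ≈ 1.005, ∠ ≈ 5.71°
pole (1 + j100·0.0005) = 1 + j0.05 → |·| ≈ 1.0012, ∠ ≈ 2.86°
|L| = 1e-05 · 5.099 / (1.005 · 1.0012) ≈ 5.0676e-05
Gain = 20 log₁₀(5.0676e-05) ≈ -85.90 dB
∠L = (78.69°) − (5.71° + 2.86°) = 70.12°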